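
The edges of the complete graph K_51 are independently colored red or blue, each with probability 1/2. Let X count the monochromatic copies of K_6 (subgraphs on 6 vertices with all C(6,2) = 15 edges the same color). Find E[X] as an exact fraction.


Let X = Σ_S X_S over the C(51, 6) = 18009460 subsets S of size 6, where X_S = 1 if the K_6 on S is monochromatic.
For a fixed S, the K_6 on S has C(6, 2) = 15 edges. P[all 15 edges red] = (1/2)^15, and likewise for blue, so P[monochromatic] = 2·(1/2)^15 = 2^{1 − 15} = 1/16384.
Summing: E[X] = C(51, 6) · 2^{1 − 15} = 18009460 · 1/16384 = 4502365/4096.
Numerically: E[X] ≈ 1099.210.

E[X] = C(51,6)·2^(1−C(6,2)) = 4502365/4096 ≈ 1099.210.


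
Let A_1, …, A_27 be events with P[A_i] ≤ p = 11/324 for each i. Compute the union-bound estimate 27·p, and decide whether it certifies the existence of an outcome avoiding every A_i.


Union bound: P[∪_{i=1}^{27} A_i] ≤ Σ_i P[A_i] ≤ 27·p = 27·(11/324) = 11/12.
Numerically: 11/12 ≈ 0.91667.
Is 11/12 < 1? YES.
Since P[∪ A_i] ≤ 11/12 < 1, the complement has P[∩ A_i^c] ≥ 1 − 11/12 = 1/12 > 0, so some outcome avoids every A_i.

27·p = 11/12 ≈ 0.91667; existence CERTIFIED by the union bound.


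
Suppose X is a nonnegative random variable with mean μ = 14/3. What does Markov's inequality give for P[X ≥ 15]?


μ = E[X] = 14/3, a = 15.
Markov: P[X ≥ 15] ≤ μ/a = (14/3)/15 = 14/45.
Numerically: ≈ 0.31111.
(Since a = 15 > μ = 4.66667, the bound 14/45 is < 1 and informative.)

P[X ≥ 15] ≤ 14/45 ≈ 0.31111.


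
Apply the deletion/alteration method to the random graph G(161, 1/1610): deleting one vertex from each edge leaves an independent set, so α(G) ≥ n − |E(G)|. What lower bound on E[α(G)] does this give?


E[|E(G)|] = C(161, 2)·p = 12880 · (1/1610) = 8.
E[α(G)] ≥ n − E[|E(G)|] = 161 − 8 = 153.
Numerically: ≈ 153.0000.
(This is only a lower bound; the true E[α(G)] may be larger.)

E[α(G)] ≥ 153 ≈ 153.0000.


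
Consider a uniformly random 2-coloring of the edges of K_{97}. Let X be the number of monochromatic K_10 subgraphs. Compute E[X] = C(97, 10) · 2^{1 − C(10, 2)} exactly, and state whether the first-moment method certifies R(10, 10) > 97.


E[X] = C(97, 10) · 2^{1 − 45} = 12576469727536 · 2^{−44} = 12576469727536/17592186044416.
As a reduced fraction: E[X] = 786029357971/1099511627776 ≈ 0.7149.
Is E[X] < 1? YES.
Since E[X] < 1, there exists a 2-coloring of K_{97} with no monochromatic K_10; hence R(10, 10) > 97.

E[X] = 786029357971/1099511627776 ≈ 0.7149; E[X] < 1, so R(10, 10) > 97.


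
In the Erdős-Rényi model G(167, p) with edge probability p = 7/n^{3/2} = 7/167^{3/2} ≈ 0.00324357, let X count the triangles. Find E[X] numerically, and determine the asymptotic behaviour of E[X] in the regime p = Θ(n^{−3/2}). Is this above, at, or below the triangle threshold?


Number of potential triangles: C(167, 3) = 762355.
Each occurs with probability p³ ≈ (0.00324357)³ ≈ 3.41247910e-08.
By linearity: E[X] = C(167, 3)·p³ ≈ 762355 · 3.41247910e-08 ≈ 0.026015.
Since α = 3/2 > 1, p = c/n^{3/2} = o(1/n) is below the triangle threshold p ~ 1/n. Asymptotically E[X] ~ (c³/6)·n^{3(1−α)} = (7³/6)·n^{-1.5} → 0, so by Markov's inequality G has no triangles w.h.p.

E[X] ≈ 0.026015; in regime p = Θ(1/n^{3/2}) E[X] tends to 0 (below the triangle threshold p ~ 1/n).


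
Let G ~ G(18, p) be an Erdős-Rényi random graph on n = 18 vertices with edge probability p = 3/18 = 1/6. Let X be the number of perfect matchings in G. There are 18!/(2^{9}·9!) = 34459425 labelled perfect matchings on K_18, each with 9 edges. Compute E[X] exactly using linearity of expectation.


K_18 has 18!/(2^{9}·9!) = 34459425 labelled perfect matchings.
For each such perfect matching H, let X_H = 1 if all 9 edges of H are present in G. Then P[X_H = 1] = p^{9} = (1/6)^{9} = 1/10077696.
By linearity: E[X] = Σ_H E[X_H] = 34459425 · p^{9} = 34459425 · 1/10077696 = 425425/124416.
Numerically: E[X] ≈ 3.41938.

E[X] = 34459425 · (1/6)^{9} = 425425/124416 ≈ 3.41938.


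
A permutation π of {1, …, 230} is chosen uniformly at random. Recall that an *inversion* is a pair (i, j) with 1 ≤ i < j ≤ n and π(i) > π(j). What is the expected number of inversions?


Write X = Σ X_I over the C(230, 2) = 26335 pairs i < j, with X_I the indicator of one inversion.
There are 26335 indicators.
For each fixed pair i < j, the values π(i) and π(j) are two distinct elements of {1, …, 230} in uniformly random order; by symmetry P[π(i) > π(j)] = 1/2.
By linearity: E[X] = 26335 · (1/2) = C(230, 2) · (1/2) = 26335/2 = 26335/2 ≈ 13167.5000.

E[X] = 26335/2 = 13167.5000.


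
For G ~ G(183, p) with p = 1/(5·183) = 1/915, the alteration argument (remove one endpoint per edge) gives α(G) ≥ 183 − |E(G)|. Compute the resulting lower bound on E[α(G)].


E[|E(G)|] = C(183, 2)·p = 16653 · (1/915) = 91/5.
E[α(G)] ≥ n − E[|E(G)|] = 183 − 91/5 = 824/5.
Numerically: ≈ 164.800.
(This is only a lower bound; the true E[α(G)] may be larger.)

E[α(G)] ≥ 824/5 ≈ 164.800.


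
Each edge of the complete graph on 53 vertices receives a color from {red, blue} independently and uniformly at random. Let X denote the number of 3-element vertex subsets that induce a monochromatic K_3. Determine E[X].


Let X = Σ_S X_S over the C(53, 3) = 23426 subsets S of size 3, where X_S = 1 if the K_3 on S is monochromatic.
For a fixed S, the K_3 on S has C(3, 2) = 3 edges. P[all 3 edges red] = (1/2)^3, and likewise for blue, so P[monochromatic] = 2·(1/2)^3 = 2^{1 − 3} = 1/4.
By linearity: E[X] = C(53, 3) · 2^{1 − 3} = 23426 · 1/4 = 11713/2.
Numerically: E[X] ≈ 5856.5000.

E[X] = C(53,3)·2^(1−C(3,2)) = 11713/2 ≈ 5856.5000.


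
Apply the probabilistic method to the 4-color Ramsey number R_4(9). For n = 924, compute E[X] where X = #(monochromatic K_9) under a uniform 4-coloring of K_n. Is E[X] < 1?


E[X] = C(924, 9) · 4^{1 − 36} = 1301104023557231577684 · 4^{−35} = 1301104023557231577684/1180591620717411303424.
As a reduced fraction: E[X] = 325276005889307894421/295147905179352825856 ≈ 1.102078.
Is E[X] < 1? NO.
Since E[X] ≥ 1, the first-moment bound is inconclusive at n = 924; it does NOT by itself certify R_4(9) > 924.

E[X] = 325276005889307894421/295147905179352825856 ≈ 1.102078; E[X] ≥ 1; first-moment method inconclusive here.


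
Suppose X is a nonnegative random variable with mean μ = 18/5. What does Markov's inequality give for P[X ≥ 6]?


μ = E[X] = 18/5, a = 6.
Markov: P[X ≥ 6] ≤ μ/a = (18/5)/6 = 3/5.
Numerically: ≈ 0.6000.
(Since a = 6 > μ = 3.6000, the bound 3/5 is < 1 and informative.)

P[X ≥ 6] ≤ 3/5 ≈ 0.6000.


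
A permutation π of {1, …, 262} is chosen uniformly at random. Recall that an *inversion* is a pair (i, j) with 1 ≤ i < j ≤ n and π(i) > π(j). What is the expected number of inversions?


Write X = Σ X_I over the C(262, 2) = 34191 pairs i < j, with X_I the indicator of one inversion.
There are 34191 indicators.
For each fixed pair i < j, the values π(i) and π(j) are two distinct elements of {1, …, 262} in uniformly random order; by symmetry P[π(i) > π(j)] = 1/2.
By linearity: E[X] = 34191 · (1/2) = C(262, 2) · (1/2) = 34191/2 = 34191/2 ≈ 17095.50000.

E[X] = 34191/2 = 17095.50000.


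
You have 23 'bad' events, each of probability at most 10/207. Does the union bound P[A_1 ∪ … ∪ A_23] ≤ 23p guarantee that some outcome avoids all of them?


Union bound: P[∪_{i=1}^{23} A_i] ≤ Σ_i P[A_i] ≤ 23·p = 23·(10/207) = 10/9.
Numerically: 10/9 ≈ 1.11111.
Is 10/9 < 1? NO.
Since the bound 10/9 is ≥ 1, the union bound is uninformative here; it does NOT by itself certify existence.

23·p = 10/9 ≈ 1.11111; existence NOT certified by the union bound.


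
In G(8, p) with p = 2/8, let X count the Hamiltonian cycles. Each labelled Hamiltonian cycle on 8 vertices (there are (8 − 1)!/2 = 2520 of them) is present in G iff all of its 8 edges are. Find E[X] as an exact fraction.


K_8 has (8 − 1)!/2 = 2520 labelled Hamiltonian cycles.
For each such Hamiltonian cycle H, let X_H = 1 if all 8 edges of H are present in G. Then P[X_H = 1] = p^{8} = (1/4)^{8} = 1/65536.
By linearity: E[X] = Σ_H E[X_H] = 2520 · p^{8} = 2520 · 1/65536 = 315/8192.
Numerically: E[X] ≈ 0.0385.

E[X] = 2520 · (1/4)^{8} = 315/8192 ≈ 0.0385.


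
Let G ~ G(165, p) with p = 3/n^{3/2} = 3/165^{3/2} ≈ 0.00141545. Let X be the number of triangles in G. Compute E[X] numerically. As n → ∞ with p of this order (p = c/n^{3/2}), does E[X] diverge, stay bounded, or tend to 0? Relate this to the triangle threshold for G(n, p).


Number of potential triangles: C(165, 3) = 735130.
Each occurs with probability p³ ≈ (0.00141545)³ ≈ 2.83586802e-09.
By linearity: E[X] = C(165, 3)·p³ ≈ 735130 · 2.83586802e-09 ≈ 0.002085.
Since α = 3/2 > 1, p = c/n^{3/2} = o(1/n) is below the triangle threshold p ~ 1/n. Asymptotically E[X] ~ (c³/6)·n^{3(1−α)} = (3³/6)·n^{-1.5} → 0, so by Markov's inequality G has no triangles w.h.p.

E[X] ≈ 0.002085; in regime p = Θ(1/n^{3/2}) E[X] tends to 0 (below the triangle threshold p ~ 1/n).


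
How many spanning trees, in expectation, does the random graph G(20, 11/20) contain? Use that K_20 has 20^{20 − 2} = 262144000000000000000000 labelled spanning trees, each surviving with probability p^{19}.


K_20 has 20^{20 − 2} = 262144000000000000000000 labelled spanning trees.
For each such spanning tree H, let X_H = 1 if all 19 edges of H are present in G. Then P[X_H = 1] = p^{19} = (11/20)^{19} = 61159090448414546291/5242880000000000000000000.
By linearity: E[X] = Σ_H E[X_H] = 262144000000000000000000 · p^{19} = 262144000000000000000000 · 61159090448414546291/5242880000000000000000000 = 61159090448414546291/20.
Numerically: E[X] ≈ 3.058e+18.

E[X] = 262144000000000000000000 · (11/20)^{19} = 61159090448414546291/20 ≈ 3.058e+18.


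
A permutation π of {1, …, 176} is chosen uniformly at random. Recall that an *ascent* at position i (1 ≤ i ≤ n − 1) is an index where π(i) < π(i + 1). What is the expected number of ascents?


Write X = Σ X_I over i = 1, …, 175, with X_I the indicator of one ascent.
There are 175 indicators.
For each fixed i, the pair (π(i), π(i+1)) is a uniformly random ordered pair of distinct values from {1, …, 176}; by symmetry P[π(i) < π(i+1)] = 1/2.
By linearity: E[X] = 175 · (1/2) = (176 − 1) · (1/2) = 175/2 ≈ 87.50000.

E[X] = 175/2 = 87.50000.


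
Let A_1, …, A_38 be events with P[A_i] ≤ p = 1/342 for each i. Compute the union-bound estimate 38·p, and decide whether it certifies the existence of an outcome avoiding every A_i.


Union bound: P[∪_{i=1}^{38} A_i] ≤ Σ_i P[A_i] ≤ 38·p = 38·(1/342) = 1/9.
Numerically: 1/9 ≈ 0.111111.
Is 1/9 < 1? YES.
Since P[∪ A_i] ≤ 1/9 < 1, the complement has P[∩ A_i^c] ≥ 1 − 1/9 = 8/9 > 0, so some outcome avoids every A_i.

38·p = 1/9 ≈ 0.111111; existence CERTIFIED by the union bound.


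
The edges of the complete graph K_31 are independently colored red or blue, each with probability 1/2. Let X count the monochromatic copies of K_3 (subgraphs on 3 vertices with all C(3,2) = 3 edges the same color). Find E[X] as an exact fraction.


Let X = Σ_S X_S over the C(31, 3) = 4495 subsets S of size 3, where X_S = 1 if the K_3 on S is monochromatic.
For a fixed S, the K_3 on S has C(3, 2) = 3 edges. P[all 3 edges red] = (1/2)^3, and likewise for blue, so P[monochromatic] = 2·(1/2)^3 = 2^{1 − 3} = 1/4.
By linearity of expectation: E[X] = C(31, 3) · 2^{1 − 3} = 4495 · 1/4 = 4495/4.
Numerically: E[X] ≈ 1123.75000.

E[X] = C(31,3)·2^(1−C(3,2)) = 4495/4 ≈ 1123.75000.


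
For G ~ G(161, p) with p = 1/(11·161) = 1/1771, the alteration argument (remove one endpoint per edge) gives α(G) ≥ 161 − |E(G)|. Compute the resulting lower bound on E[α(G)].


E[|E(G)|] = C(161, 2)·p = 12880 · (1/1771) = 80/11.
E[α(G)] ≥ n − E[|E(G)|] = 161 − 80/11 = 1691/11.
Numerically: ≈ 153.727.
(This is only a lower bound; the true E[α(G)] may be larger.)

E[α(G)] ≥ 1691/11 ≈ 153.727.


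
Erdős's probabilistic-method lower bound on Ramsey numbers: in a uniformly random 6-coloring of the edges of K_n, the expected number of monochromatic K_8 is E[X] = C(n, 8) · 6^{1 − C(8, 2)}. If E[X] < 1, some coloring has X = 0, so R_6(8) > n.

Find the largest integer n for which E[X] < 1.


We need C(n, 8) · 6^{1 − 28} < 1, i.e. C(n, 8) < 6^{28 − 1} = 1023490369077469249536.
Check values of n near the boundary:
  n = 1591: C(1591, 8) = 1000427749141189953870; 1000427749141189953870 < 1023490369077469249536? YES
  n = 1592: C(1592, 8) = 1005480414540892933435; 1005480414540892933435 < 1023490369077469249536? YES
  n = 1593: C(1593, 8) = 1010555394551193970323; 1010555394551193970323 < 1023490369077469249536? YES
  n = 1594: C(1594, 8) = 1015652773590544255167; 1015652773590544255167 < 1023490369077469249536? YES
  n = 1595: C(1595, 8) = 1020772636343363633895; 1020772636343363633895 < 1023490369077469249536? YES
  n = 1596: C(1596, 8) = 1025915067760710553965; 1025915067760710553965 < 1023490369077469249536? NO
  n = 1597: C(1597, 8) = 1031080153060953275445; 1031080153060953275445 < 1023490369077469249536? NO
  n = 1598: C(1598, 8) = 1036267977730442348529; 1036267977730442348529 < 1023490369077469249536? NO
The largest n with C(n, 8) < 1023490369077469249536 is n = 1595 (where E[X] = 113419181815929292655/113721152119718805504 ≈ 0.9973). Hence R_6(8) > 1595, i.e. R_6(8) ≥ 1596.

Largest n = 1595; hence R_6(8) > 1595.


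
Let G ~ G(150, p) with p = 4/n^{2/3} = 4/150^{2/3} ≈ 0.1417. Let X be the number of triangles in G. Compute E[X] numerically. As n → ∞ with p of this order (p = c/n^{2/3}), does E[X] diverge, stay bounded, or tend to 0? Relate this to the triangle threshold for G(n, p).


Number of potential triangles: C(150, 3) = 551300.
Each occurs with probability p³ ≈ (0.1417)³ ≈ 2.844444e-03.
By linearity: E[X] = C(150, 3)·p³ ≈ 551300 · 2.844444e-03 ≈ 1568.1422.
Since α = 2/3 < 1, p = c/n^{2/3} ≫ 1/n is above the triangle threshold p ~ 1/n. Asymptotically E[X] ~ (c³/6)·n^{3(1−α)} = (4³/6)·n^{1} → ∞; triangles are abundant w.h.p.

E[X] ≈ 1568.1422; in regime p = Θ(1/n^{2/3}) E[X] diverges (above the triangle threshold p ~ 1/n).


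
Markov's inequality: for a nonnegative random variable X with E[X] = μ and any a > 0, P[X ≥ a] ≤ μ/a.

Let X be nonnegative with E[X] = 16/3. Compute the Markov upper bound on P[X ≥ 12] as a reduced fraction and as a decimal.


μ = E[X] = 16/3, a = 12.
Markov: P[X ≥ 12] ≤ μ/a = (16/3)/12 = 4/9.
Numerically: ≈ 0.4444.
(Since a = 12 > μ = 5.3333, the bound 4/9 is < 1 and informative.)

P[X ≥ 12] ≤ 4/9 ≈ 0.4444.


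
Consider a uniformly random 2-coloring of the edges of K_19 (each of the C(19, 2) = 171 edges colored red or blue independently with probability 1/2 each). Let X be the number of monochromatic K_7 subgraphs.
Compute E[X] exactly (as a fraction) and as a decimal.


Let X = Σ_S X_S over the C(19, 7) = 50388 subsets S of size 7, where X_S = 1 if the K_7 on S is monochromatic.
For a fixed S, the K_7 on S has C(7, 2) = 21 edges. P[all 21 edges red] = (1/2)^21, and likewise for blue, so P[monochromatic] = 2·(1/2)^21 = 2^{1 − 21} = 1/1048576.
Summing: E[X] = C(19, 7) · 2^{1 − 21} = 50388 · 1/1048576 = 12597/262144.
Numerically: E[X] ≈ 0.0481.

E[X] = C(19,7)·2^(1−C(7,2)) = 12597/262144 ≈ 0.0481.


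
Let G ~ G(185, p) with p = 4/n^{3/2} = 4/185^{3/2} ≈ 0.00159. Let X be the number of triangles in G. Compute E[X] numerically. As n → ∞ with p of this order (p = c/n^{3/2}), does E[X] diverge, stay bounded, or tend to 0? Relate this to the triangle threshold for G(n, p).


Number of potential triangles: C(185, 3) = 1038220.
Each occurs with probability p³ ≈ (0.00159)³ ≈ 4.01705e-09.
By linearity: E[X] = C(185, 3)·p³ ≈ 1038220 · 4.01705e-09 ≈ 0.004.
Since α = 3/2 > 1, p = c/n^{3/2} = o(1/n) is below the triangle threshold p ~ 1/n. Asymptotically E[X] ~ (c³/6)·n^{3(1−α)} = (4³/6)·n^{-1.5} → 0, so by Markov's inequality G has no triangles w.h.p.

E[X] ≈ 0.004; in regime p = Θ(1/n^{3/2}) E[X] tends to 0 (below the triangle threshold p ~ 1/n).


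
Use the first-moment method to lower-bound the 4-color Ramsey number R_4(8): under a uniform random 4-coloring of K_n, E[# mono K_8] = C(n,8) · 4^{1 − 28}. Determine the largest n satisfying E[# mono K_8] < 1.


We need C(n, 8) · 4^{1 − 28} < 1, i.e. C(n, 8) < 4^{28 − 1} = 18014398509481984.
Check values of n near the boundary:
  n = 402: C(402, 8) = 15770615726749950; 15770615726749950 < 18014398509481984? YES
  n = 403: C(403, 8) = 16090020602228430; 16090020602228430 < 18014398509481984? YES
  n = 404: C(404, 8) = 16415071523485570; 16415071523485570 < 18014398509481984? YES
  n = 405: C(405, 8) = 16745853821188050; 16745853821188050 < 18014398509481984? YES
  n = 406: C(406, 8) = 17082453897995850; 17082453897995850 < 18014398509481984? YES
  n = 407: C(407, 8) = 17424959239309050; 17424959239309050 < 18014398509481984? YES
  n = 408: C(408, 8) = 17773458424095231; 17773458424095231 < 18014398509481984? YES
  n = 409: C(409, 8) = 18128041135797879; 18128041135797879 < 18014398509481984? NO
The largest n with C(n, 8) < 18014398509481984 is n = 408 (where E[X] = 17773458424095231/18014398509481984 ≈ 0.9866251). Hence R_4(8) > 408, i.e. R_4(8) ≥ 409.

Largest n = 408; hence R_4(8) > 408.


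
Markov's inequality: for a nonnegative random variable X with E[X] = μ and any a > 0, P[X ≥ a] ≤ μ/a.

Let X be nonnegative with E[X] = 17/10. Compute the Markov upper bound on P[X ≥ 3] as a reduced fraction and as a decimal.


μ = E[X] = 17/10, a = 3.
Markov: P[X ≥ 3] ≤ μ/a = (17/10)/3 = 17/30.
Numerically: ≈ 0.567.
(Since a = 3 > μ = 1.700, the bound 17/30 is < 1 and informative.)

P[X ≥ 3] ≤ 17/30 ≈ 0.567.


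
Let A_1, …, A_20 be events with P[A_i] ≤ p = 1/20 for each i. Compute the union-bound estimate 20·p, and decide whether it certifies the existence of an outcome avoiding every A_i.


Union bound: P[∪_{i=1}^{20} A_i] ≤ Σ_i P[A_i] ≤ 20·p = 20·(1/20) = 1.
Numerically: 1 ≈ 1.00000.
Is 1 < 1? NO.
Since the bound 1 is ≥ 1, the union bound is uninformative here; it does NOT by itself certify existence.

20·p = 1 ≈ 1.00000; existence NOT certified by the union bound.


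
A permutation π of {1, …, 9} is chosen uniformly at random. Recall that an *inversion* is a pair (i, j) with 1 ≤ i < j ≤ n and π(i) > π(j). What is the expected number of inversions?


Write X = Σ X_I over the C(9, 2) = 36 pairs i < j, with X_I the indicator of one inversion.
There are 36 indicators.
For each fixed pair i < j, the values π(i) and π(j) are two distinct elements of {1, …, 9} in uniformly random order; by symmetry P[π(i) > π(j)] = 1/2.
By linearity: E[X] = 36 · (1/2) = C(9, 2) · (1/2) = 36/2 = 18 ≈ 18.000.

E[X] = 18 = 18.000.


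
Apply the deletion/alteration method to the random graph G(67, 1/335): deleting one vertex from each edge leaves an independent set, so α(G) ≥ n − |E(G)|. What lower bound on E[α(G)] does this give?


E[|E(G)|] = C(67, 2)·p = 2211 · (1/335) = 33/5.
E[α(G)] ≥ n − E[|E(G)|] = 67 − 33/5 = 302/5.
Numerically: ≈ 60.4000.
(This is only a lower bound; the true E[α(G)] may be larger.)

E[α(G)] ≥ 302/5 ≈ 60.4000.


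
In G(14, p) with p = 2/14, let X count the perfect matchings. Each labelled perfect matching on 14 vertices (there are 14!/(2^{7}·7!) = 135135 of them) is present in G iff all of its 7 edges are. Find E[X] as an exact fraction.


K_14 has 14!/(2^{7}·7!) = 135135 labelled perfect matchings.
For each such perfect matching H, let X_H = 1 if all 7 edges of H are present in G. Then P[X_H = 1] = p^{7} = (1/7)^{7} = 1/823543.
Summing the indicators: E[X] = Σ_H E[X_H] = 135135 · p^{7} = 135135 · 1/823543 = 19305/117649.
Numerically: E[X] ≈ 0.16409.

E[X] = 135135 · (1/7)^{7} = 19305/117649 ≈ 0.16409.


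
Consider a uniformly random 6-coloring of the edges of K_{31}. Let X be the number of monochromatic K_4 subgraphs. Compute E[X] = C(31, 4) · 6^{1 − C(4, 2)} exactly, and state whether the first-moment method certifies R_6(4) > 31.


E[X] = C(31, 4) · 6^{1 − 6} = 31465 · 6^{−5} = 31465/7776.
As a reduced fraction: E[X] = 31465/7776 ≈ 4.046425.
Is E[X] < 1? NO.
Since E[X] ≥ 1, the first-moment bound is inconclusive at n = 31; it does NOT by itself certify R_6(4) > 31.

E[X] = 31465/7776 ≈ 4.046425; E[X] ≥ 1; first-moment method inconclusive here.


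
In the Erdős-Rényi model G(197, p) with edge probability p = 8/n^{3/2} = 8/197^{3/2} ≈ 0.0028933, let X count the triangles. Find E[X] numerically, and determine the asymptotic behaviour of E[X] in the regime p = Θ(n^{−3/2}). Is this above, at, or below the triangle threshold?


Number of potential triangles: C(197, 3) = 1254890.
Each occurs with probability p³ ≈ (0.0028933)³ ≈ 2.4219878e-08.
By linearity: E[X] = C(197, 3)·p³ ≈ 1254890 · 2.4219878e-08 ≈ 0.03039.
Since α = 3/2 > 1, p = c/n^{3/2} = o(1/n) is below the triangle threshold p ~ 1/n. Asymptotically E[X] ~ (c³/6)·n^{3(1−α)} = (8³/6)·n^{-1.5} → 0, so by Markov's inequality G has no triangles w.h.p.

E[X] ≈ 0.03039; in regime p = Θ(1/n^{3/2}) E[X] tends to 0 (below the triangle threshold p ~ 1/n).


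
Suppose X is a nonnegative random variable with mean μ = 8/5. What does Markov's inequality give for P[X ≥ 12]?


μ = E[X] = 8/5, a = 12.
Markov: P[X ≥ 12] ≤ μ/a = (8/5)/12 = 2/15.
Numerically: ≈ 0.133333.
(Since a = 12 > μ = 1.600000, the bound 2/15 is < 1 and informative.)

P[X ≥ 12] ≤ 2/15 ≈ 0.133333.


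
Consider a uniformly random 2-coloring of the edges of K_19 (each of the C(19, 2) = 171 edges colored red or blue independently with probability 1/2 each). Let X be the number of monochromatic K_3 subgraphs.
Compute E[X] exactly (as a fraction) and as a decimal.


Let X = Σ_S X_S over the C(19, 3) = 969 subsets S of size 3, where X_S = 1 if the K_3 on S is monochromatic.
For a fixed S, the K_3 on S has C(3, 2) = 3 edges. P[all 3 edges red] = (1/2)^3, and likewise for blue, so P[monochromatic] = 2·(1/2)^3 = 2^{1 − 3} = 1/4.
By linearity of expectation: E[X] = C(19, 3) · 2^{1 − 3} = 969 · 1/4 = 969/4.
Numerically: E[X] ≈ 242.250000.

E[X] = C(19,3)·2^(1−C(3,2)) = 969/4 ≈ 242.250000.


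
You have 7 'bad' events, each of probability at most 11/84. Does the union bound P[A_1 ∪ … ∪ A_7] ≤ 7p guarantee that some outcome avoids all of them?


Union bound: P[∪_{i=1}^{7} A_i] ≤ Σ_i P[A_i] ≤ 7·p = 7·(11/84) = 11/12.
Numerically: 11/12 ≈ 0.91667.
Is 11/12 < 1? YES.
Since P[∪ A_i] ≤ 11/12 < 1, the complement has P[∩ A_i^c] ≥ 1 − 11/12 = 1/12 > 0, so some outcome avoids every A_i.

7·p = 11/12 ≈ 0.91667; existence CERTIFIED by the union bound.


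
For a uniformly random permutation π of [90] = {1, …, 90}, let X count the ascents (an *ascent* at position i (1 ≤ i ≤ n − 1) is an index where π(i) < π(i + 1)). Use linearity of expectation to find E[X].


Write X = Σ X_I over i = 1, …, 89, with X_I the indicator of one ascent.
There are 89 indicators.
For each fixed i, the pair (π(i), π(i+1)) is a uniformly random ordered pair of distinct values from {1, …, 90}; by symmetry P[π(i) < π(i+1)] = 1/2.
By linearity: E[X] = 89 · (1/2) = (90 − 1) · (1/2) = 89/2 ≈ 44.500.

E[X] = 89/2 = 44.500.


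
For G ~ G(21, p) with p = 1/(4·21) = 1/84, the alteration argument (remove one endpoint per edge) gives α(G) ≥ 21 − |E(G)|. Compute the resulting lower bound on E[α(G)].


E[|E(G)|] = C(21, 2)·p = 210 · (1/84) = 5/2.
E[α(G)] ≥ n − E[|E(G)|] = 21 − 5/2 = 37/2.
Numerically: ≈ 18.500000.
(This is only a lower bound; the true E[α(G)] may be larger.)

E[α(G)] ≥ 37/2 ≈ 18.500000.


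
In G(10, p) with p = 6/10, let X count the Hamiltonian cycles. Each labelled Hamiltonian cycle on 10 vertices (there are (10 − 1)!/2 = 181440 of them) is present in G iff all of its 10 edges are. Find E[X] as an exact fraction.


K_10 has (10 − 1)!/2 = 181440 labelled Hamiltonian cycles.
For each such Hamiltonian cycle H, let X_H = 1 if all 10 edges of H are present in G. Then P[X_H = 1] = p^{10} = (3/5)^{10} = 59049/9765625.
By linearity: E[X] = Σ_H E[X_H] = 181440 · p^{10} = 181440 · 59049/9765625 = 2142770112/1953125.
Numerically: E[X] ≈ 1097.1.

E[X] = 181440 · (3/5)^{10} = 2142770112/1953125 ≈ 1097.1.


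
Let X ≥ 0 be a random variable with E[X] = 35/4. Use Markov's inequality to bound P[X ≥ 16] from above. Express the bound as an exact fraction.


μ = E[X] = 35/4, a = 16.
Markov: P[X ≥ 16] ≤ μ/a = (35/4)/16 = 35/64.
Numerically: ≈ 0.5469.
(Since a = 16 > μ = 8.7500, the bound 35/64 is < 1 and informative.)

P[X ≥ 16] ≤ 35/64 ≈ 0.5469.


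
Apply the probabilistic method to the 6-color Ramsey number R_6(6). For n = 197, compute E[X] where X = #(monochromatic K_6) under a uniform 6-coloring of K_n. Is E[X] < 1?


E[X] = C(197, 6) · 6^{1 − 15} = 75176946208 · 6^{−14} = 75176946208/78364164096.
As a reduced fraction: E[X] = 2349279569/2448880128 ≈ 0.95933.
Is E[X] < 1? YES.
Since E[X] < 1, there exists a 6-coloring of K_{197} with no monochromatic K_6; hence R_6(6) > 197.

E[X] = 2349279569/2448880128 ≈ 0.95933; E[X] < 1, so R_6(6) > 197.


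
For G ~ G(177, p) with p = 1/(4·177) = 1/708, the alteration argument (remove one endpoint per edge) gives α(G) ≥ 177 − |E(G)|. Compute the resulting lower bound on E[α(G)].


E[|E(G)|] = C(177, 2)·p = 15576 · (1/708) = 22.
E[α(G)] ≥ n − E[|E(G)|] = 177 − 22 = 155.
Numerically: ≈ 155.00000.
(This is only a lower bound; the true E[α(G)] may be larger.)

E[α(G)] ≥ 155 ≈ 155.00000.


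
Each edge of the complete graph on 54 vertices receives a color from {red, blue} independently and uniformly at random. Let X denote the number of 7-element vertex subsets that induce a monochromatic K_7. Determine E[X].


Let X = Σ_S X_S over the C(54, 7) = 177100560 subsets S of size 7, where X_S = 1 if the K_7 on S is monochromatic.
For a fixed S, the K_7 on S has C(7, 2) = 21 edges. P[all 21 edges red] = (1/2)^21, and likewise for blue, so P[monochromatic] = 2·(1/2)^21 = 2^{1 − 21} = 1/1048576.
By linearity: E[X] = C(54, 7) · 2^{1 − 21} = 177100560 · 1/1048576 = 11068785/65536.
Numerically: E[X] ≈ 168.8963.

E[X] = C(54,7)·2^(1−C(7,2)) = 11068785/65536 ≈ 168.8963.


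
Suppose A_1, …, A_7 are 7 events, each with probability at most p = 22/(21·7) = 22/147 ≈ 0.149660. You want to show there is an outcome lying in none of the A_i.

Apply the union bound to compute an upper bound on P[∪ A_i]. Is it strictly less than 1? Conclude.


Union bound: P[∪_{i=1}^{7} A_i] ≤ Σ_i P[A_i] ≤ 7·p = 7·(22/147) = 22/21.
Numerically: 22/21 ≈ 1.047619.
Is 22/21 < 1? NO.
Since the bound 22/21 is ≥ 1, the union bound is uninformative here; it does NOT by itself certify existence.

7·p = 22/21 ≈ 1.047619; existence NOT certified by the union bound.


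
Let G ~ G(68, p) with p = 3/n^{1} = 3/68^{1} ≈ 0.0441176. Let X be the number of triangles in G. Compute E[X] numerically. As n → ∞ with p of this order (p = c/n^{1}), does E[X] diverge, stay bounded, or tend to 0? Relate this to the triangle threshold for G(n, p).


Number of potential triangles: C(68, 3) = 50116.
Each occurs with probability p³ ≈ (0.0441176)³ ≈ 8.58691227e-05.
By linearity: E[X] = C(68, 3)·p³ ≈ 50116 · 8.58691227e-05 ≈ 4.303417.
Here α = 1, so p = 3/n is exactly at the triangle threshold p ~ 1/n. Asymptotically E[X] → c³/6 = 3³/6 = 9/2 ≈ 4.500000, a bounded constant. In this regime the triangle count is asymptotically Poisson(c³/6).

E[X] ≈ 4.303417; in regime p = Θ(1/n^{1}) E[X] stays bounded (at the triangle threshold p ~ 1/n).


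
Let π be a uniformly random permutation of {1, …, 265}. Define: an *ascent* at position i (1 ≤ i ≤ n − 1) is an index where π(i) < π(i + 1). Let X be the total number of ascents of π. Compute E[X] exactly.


Write X = Σ X_I over i = 1, …, 264, with X_I the indicator of one ascent.
There are 264 indicators.
For each fixed i, the pair (π(i), π(i+1)) is a uniformly random ordered pair of distinct values from {1, …, 265}; by symmetry P[π(i) < π(i+1)] = 1/2.
By linearity: E[X] = 264 · (1/2) = (265 − 1) · (1/2) = 132 ≈ 132.000.

E[X] = 132 = 132.000.


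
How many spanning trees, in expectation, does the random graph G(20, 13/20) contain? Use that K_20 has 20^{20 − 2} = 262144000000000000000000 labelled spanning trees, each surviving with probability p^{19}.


K_20 has 20^{20 − 2} = 262144000000000000000000 labelled spanning trees.
For each such spanning tree H, let X_H = 1 if all 19 edges of H are present in G. Then P[X_H = 1] = p^{19} = (13/20)^{19} = 1461920290375446110677/5242880000000000000000000.
Summing the indicators: E[X] = Σ_H E[X_H] = 262144000000000000000000 · p^{19} = 262144000000000000000000 · 1461920290375446110677/5242880000000000000000000 = 1461920290375446110677/20.
Numerically: E[X] ≈ 7.3096e+19.

E[X] = 262144000000000000000000 · (13/20)^{19} = 1461920290375446110677/20 ≈ 7.3096e+19.


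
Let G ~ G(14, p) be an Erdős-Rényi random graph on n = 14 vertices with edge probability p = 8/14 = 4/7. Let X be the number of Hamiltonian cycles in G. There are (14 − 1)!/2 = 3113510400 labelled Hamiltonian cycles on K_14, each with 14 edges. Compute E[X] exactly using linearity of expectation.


K_14 has (14 − 1)!/2 = 3113510400 labelled Hamiltonian cycles.
For each such Hamiltonian cycle H, let X_H = 1 if all 14 edges of H are present in G. Then P[X_H = 1] = p^{14} = (4/7)^{14} = 268435456/678223072849.
By linearity: E[X] = Σ_H E[X_H] = 3113510400 · p^{14} = 3113510400 · 268435456/678223072849 = 119396654854963200/96889010407.
Numerically: E[X] ≈ 1.2323e+06.

E[X] = 3113510400 · (4/7)^{14} = 119396654854963200/96889010407 ≈ 1.2323e+06.


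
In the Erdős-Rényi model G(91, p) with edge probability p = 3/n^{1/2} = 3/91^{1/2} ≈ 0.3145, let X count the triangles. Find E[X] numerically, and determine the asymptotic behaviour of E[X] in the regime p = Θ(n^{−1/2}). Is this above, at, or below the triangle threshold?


Number of potential triangles: C(91, 3) = 121485.
Each occurs with probability p³ ≈ (0.3145)³ ≈ 3.110296e-02.
By linearity: E[X] = C(91, 3)·p³ ≈ 121485 · 3.110296e-02 ≈ 3778.5427.
Since α = 1/2 < 1, p = c/n^{1/2} ≫ 1/n is above the triangle threshold p ~ 1/n. Asymptotically E[X] ~ (c³/6)·n^{3(1−α)} = (3³/6)·n^{1.5} → ∞; triangles are abundant w.h.p.

E[X] ≈ 3778.5427; in regime p = Θ(1/n^{1/2}) E[X] diverges (above the triangle threshold p ~ 1/n).


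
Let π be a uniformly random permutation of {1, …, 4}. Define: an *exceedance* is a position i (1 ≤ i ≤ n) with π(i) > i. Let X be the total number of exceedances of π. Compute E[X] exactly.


Write X = Σ_{i=1}^{4} X_i, where X_i = 1_{π(i) > i}.
For each fixed i, π(i) is uniform over {1, …, 4} (marginal of a uniform permutation), so P[π(i) > i] = (n − i)/n. Summing: Σ_{i=1}^{4} (n − i)/n = (0 + 1 + … + 3)/4 = 4(4 − 1)/(2·4) = (4 − 1)/2.
Hence E[X] = Σ_{i=1}^{4} (4 − i)/4 = 3/2 ≈ 1.500000.

E[X] = 3/2 = 1.500000.


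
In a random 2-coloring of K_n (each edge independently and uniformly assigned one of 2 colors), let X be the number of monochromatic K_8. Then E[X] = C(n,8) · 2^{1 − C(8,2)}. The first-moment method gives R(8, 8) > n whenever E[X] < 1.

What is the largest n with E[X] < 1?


We need C(n, 8) · 2^{1 − 28} < 1, i.e. C(n, 8) < 2^{28 − 1} = 134217728.
Check values of n near the boundary:
  n = 38: C(38, 8) = 48903492; 48903492 < 134217728? YES
  n = 39: C(39, 8) = 61523748; 61523748 < 134217728? YES
  n = 40: C(40, 8) = 76904685; 76904685 < 134217728? YES
  n = 41: C(41, 8) = 95548245; 95548245 < 134217728? YES
  n = 42: C(42, 8) = 118030185; 118030185 < 134217728? YES
  n = 43: C(43, 8) = 145008513; 145008513 < 134217728? NO
The largest n with C(n, 8) < 134217728 is n = 42 (where E[X] = 118030185/134217728 ≈ 0.879393). Hence R(8, 8) > 42, i.e. R(8, 8) ≥ 43.

Largest n = 42; hence R(8, 8) > 42.


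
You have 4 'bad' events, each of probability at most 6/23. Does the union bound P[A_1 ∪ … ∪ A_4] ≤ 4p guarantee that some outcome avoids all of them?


Union bound: P[∪_{i=1}^{4} A_i] ≤ Σ_i P[A_i] ≤ 4·p = 4·(6/23) = 24/23.
Numerically: 24/23 ≈ 1.0435.
Is 24/23 < 1? NO.
Since the bound 24/23 is ≥ 1, the union bound is uninformative here; it does NOT by itself certify existence.

4·p = 24/23 ≈ 1.0435; existence NOT certified by the union bound.


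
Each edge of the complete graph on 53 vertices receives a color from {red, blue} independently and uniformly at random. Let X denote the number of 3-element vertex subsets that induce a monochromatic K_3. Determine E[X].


Let X = Σ_S X_S over the C(53, 3) = 23426 subsets S of size 3, where X_S = 1 if the K_3 on S is monochromatic.
For a fixed S, the K_3 on S has C(3, 2) = 3 edges. P[all 3 edges red] = (1/2)^3, and likewise for blue, so P[monochromatic] = 2·(1/2)^3 = 2^{1 − 3} = 1/4.
By linearity: E[X] = C(53, 3) · 2^{1 − 3} = 23426 · 1/4 = 11713/2.
Numerically: E[X] ≈ 5856.500000.

E[X] = C(53,3)·2^(1−C(3,2)) = 11713/2 ≈ 5856.500000.


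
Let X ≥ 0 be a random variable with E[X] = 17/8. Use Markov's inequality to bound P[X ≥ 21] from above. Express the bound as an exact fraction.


μ = E[X] = 17/8, a = 21.
Markov: P[X ≥ 21] ≤ μ/a = (17/8)/21 = 17/168.
Numerically: ≈ 0.1012.
(Since a = 21 > μ = 2.1250, the bound 17/168 is < 1 and informative.)

P[X ≥ 21] ≤ 17/168 ≈ 0.1012.


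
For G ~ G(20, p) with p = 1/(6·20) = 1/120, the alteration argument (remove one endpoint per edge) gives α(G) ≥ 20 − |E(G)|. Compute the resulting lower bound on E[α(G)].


E[|E(G)|] = C(20, 2)·p = 190 · (1/120) = 19/12.
E[α(G)] ≥ n − E[|E(G)|] = 20 − 19/12 = 221/12.
Numerically: ≈ 18.41667.
(This is only a lower bound; the true E[α(G)] may be larger.)

E[α(G)] ≥ 221/12 ≈ 18.41667.


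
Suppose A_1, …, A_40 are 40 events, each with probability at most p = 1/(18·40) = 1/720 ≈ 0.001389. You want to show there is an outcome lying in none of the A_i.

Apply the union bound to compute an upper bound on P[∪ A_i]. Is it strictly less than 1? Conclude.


Union bound: P[∪_{i=1}^{40} A_i] ≤ Σ_i P[A_i] ≤ 40·p = 40·(1/720) = 1/18.
Numerically: 1/18 ≈ 0.055556.
Is 1/18 < 1? YES.
Since P[∪ A_i] ≤ 1/18 < 1, the complement has P[∩ A_i^c] ≥ 1 − 1/18 = 17/18 > 0, so some outcome avoids every A_i.

40·p = 1/18 ≈ 0.055556; existence CERTIFIED by the union bound.


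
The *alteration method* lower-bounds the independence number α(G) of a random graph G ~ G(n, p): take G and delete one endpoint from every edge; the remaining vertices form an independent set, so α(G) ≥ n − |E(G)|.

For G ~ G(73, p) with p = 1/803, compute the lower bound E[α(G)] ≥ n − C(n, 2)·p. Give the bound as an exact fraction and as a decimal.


E[|E(G)|] = C(73, 2)·p = 2628 · (1/803) = 36/11.
E[α(G)] ≥ n − E[|E(G)|] = 73 − 36/11 = 767/11.
Numerically: ≈ 69.7273.
(This is only a lower bound; the true E[α(G)] may be larger.)

E[α(G)] ≥ 767/11 ≈ 69.7273.


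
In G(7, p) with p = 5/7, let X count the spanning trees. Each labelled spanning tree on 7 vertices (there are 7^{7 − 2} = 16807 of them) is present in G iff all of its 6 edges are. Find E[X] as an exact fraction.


K_7 has 7^{7 − 2} = 16807 labelled spanning trees.
For each such spanning tree H, let X_H = 1 if all 6 edges of H are present in G. Then P[X_H = 1] = p^{6} = (5/7)^{6} = 15625/117649.
Summing the indicators: E[X] = Σ_H E[X_H] = 16807 · p^{6} = 16807 · 15625/117649 = 15625/7.
Numerically: E[X] ≈ 2.23e+03.

E[X] = 16807 · (5/7)^{6} = 15625/7 ≈ 2.23e+03.


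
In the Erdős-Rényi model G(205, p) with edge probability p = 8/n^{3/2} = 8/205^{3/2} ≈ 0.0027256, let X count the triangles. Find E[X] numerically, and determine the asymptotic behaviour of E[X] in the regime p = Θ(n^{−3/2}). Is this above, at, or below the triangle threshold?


Number of potential triangles: C(205, 3) = 1414910.
Each occurs with probability p³ ≈ (0.0027256)³ ≈ 2.0247788e-08.
By linearity: E[X] = C(205, 3)·p³ ≈ 1414910 · 2.0247788e-08 ≈ 0.02865.
Since α = 3/2 > 1, p = c/n^{3/2} = o(1/n) is below the triangle threshold p ~ 1/n. Asymptotically E[X] ~ (c³/6)·n^{3(1−α)} = (8³/6)·n^{-1.5} → 0, so by Markov's inequality G has no triangles w.h.p.

E[X] ≈ 0.02865; in regime p = Θ(1/n^{3/2}) E[X] tends to 0 (below the triangle threshold p ~ 1/n).


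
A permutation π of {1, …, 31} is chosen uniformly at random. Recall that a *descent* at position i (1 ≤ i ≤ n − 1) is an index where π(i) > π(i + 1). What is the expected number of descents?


Write X = Σ X_I over i = 1, …, 30, with X_I the indicator of one descent.
There are 30 indicators.
For each fixed i, the pair (π(i), π(i+1)) is a uniformly random ordered pair of distinct values from {1, …, 31}; by symmetry P[π(i) > π(i+1)] = 1/2.
By linearity: E[X] = 30 · (1/2) = (31 − 1) · (1/2) = 15 ≈ 15.00000.

E[X] = 15 = 15.00000.


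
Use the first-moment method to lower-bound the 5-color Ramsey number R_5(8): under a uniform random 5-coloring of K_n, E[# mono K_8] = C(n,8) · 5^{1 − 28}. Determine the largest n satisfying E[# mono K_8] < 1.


We need C(n, 8) · 5^{1 − 28} < 1, i.e. C(n, 8) < 5^{28 − 1} = 7450580596923828125.
Check values of n near the boundary:
  n = 860: C(860, 8) = 7182671140665308145; 7182671140665308145 < 7450580596923828125? YES
  n = 861: C(861, 8) = 7250034996615275865; 7250034996615275865 < 7450580596923828125? YES
  n = 862: C(862, 8) = 7317951015318931845; 7317951015318931845 < 7450580596923828125? YES
  n = 863: C(863, 8) = 7386423071602617757; 7386423071602617757 < 7450580596923828125? YES
  n = 864: C(864, 8) = 7455455062926006708; 7455455062926006708 < 7450580596923828125? NO
  n = 865: C(865, 8) = 7525050909487743060; 7525050909487743060 < 7450580596923828125? NO
  n = 866: C(866, 8) = 7595214554331451620; 7595214554331451620 < 7450580596923828125? NO
The largest n with C(n, 8) < 7450580596923828125 is n = 863 (where E[X] = 7386423071602617757/7450580596923828125 ≈ 0.99139). Hence R_5(8) > 863, i.e. R_5(8) ≥ 864.

Largest n = 863; hence R_5(8) > 863.


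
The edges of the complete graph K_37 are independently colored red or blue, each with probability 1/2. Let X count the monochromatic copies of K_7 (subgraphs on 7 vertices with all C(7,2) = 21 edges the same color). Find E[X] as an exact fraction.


Let X = Σ_S X_S over the C(37, 7) = 10295472 subsets S of size 7, where X_S = 1 if the K_7 on S is monochromatic.
For a fixed S, the K_7 on S has C(7, 2) = 21 edges. P[all 21 edges red] = (1/2)^21, and likewise for blue, so P[monochromatic] = 2·(1/2)^21 = 2^{1 − 21} = 1/1048576.
By linearity of expectation: E[X] = C(37, 7) · 2^{1 − 21} = 10295472 · 1/1048576 = 643467/65536.
Numerically: E[X] ≈ 9.818527.

E[X] = C(37,7)·2^(1−C(7,2)) = 643467/65536 ≈ 9.818527.


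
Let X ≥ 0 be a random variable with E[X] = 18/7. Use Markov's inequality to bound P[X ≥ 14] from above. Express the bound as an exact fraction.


μ = E[X] = 18/7, a = 14.
Markov: P[X ≥ 14] ≤ μ/a = (18/7)/14 = 9/49.
Numerically: ≈ 0.1837.
(Since a = 14 > μ = 2.5714, the bound 9/49 is < 1 and informative.)

P[X ≥ 14] ≤ 9/49 ≈ 0.1837.


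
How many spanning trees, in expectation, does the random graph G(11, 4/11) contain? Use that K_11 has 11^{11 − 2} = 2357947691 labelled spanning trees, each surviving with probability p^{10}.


K_11 has 11^{11 − 2} = 2357947691 labelled spanning trees.
For each such spanning tree H, let X_H = 1 if all 10 edges of H are present in G. Then P[X_H = 1] = p^{10} = (4/11)^{10} = 1048576/25937424601.
By linearity of expectation: E[X] = Σ_H E[X_H] = 2357947691 · p^{10} = 2357947691 · 1048576/25937424601 = 1048576/11.
Numerically: E[X] ≈ 95325.

E[X] = 2357947691 · (4/11)^{10} = 1048576/11 ≈ 95325.
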